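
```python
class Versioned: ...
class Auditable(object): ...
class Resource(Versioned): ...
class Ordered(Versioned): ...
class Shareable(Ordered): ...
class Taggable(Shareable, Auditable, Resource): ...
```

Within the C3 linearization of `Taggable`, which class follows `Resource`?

L[Taggable] = Taggable + merge(L[Shareable], L[Auditable], L[Resource], [Shareable Auditable Resource])
  take Shareable:  [Shareable Ordered Versioned object] + [Auditable object] + [Resource Versioned object] + [Shareable Auditable Resource]
  take Ordered:  [Ordered Versioned object] + [Auditable object] + [Resource Versioned object] + [Auditable Resource]
  take Auditable:  [Versioned object] + [Auditable object] + [Resource Versioned object] + [Auditable Resource]
  take Resource:  [Versioned object] + [object] + [Resource Versioned object] + [Resource]
  take Versioned:  [Versioned object] + [object] + [Versioned object]
  take object:  [object] + [object] + [object]
MRO: Taggable Shareable Ordered Auditable Resource Versioned object
Resource is at position 4; next is Versioned.

Versioned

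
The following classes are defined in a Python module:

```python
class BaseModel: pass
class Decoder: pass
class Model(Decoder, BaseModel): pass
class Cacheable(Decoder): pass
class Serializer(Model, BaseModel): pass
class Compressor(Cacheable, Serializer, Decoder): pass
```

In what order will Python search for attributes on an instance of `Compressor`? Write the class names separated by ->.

Compressor -> Cacheable -> Serializer -> Model -> Decoder -> BaseModel -> object

L[Compressor] = Compressor + merge(L[Cacheable], L[Serializer], L[Decoder], [Cacheable Serializer Decoder])
  take Cacheable:  [Cacheable Decoder object] + [Serializer Model Decoder BaseModel object] + [Decoder object] + [Cacheable Serializer Decoder]
  take Serializer:  [Decoder object] + [Serializer Model Decoder BaseModel object] + [Decoder object] + [Serializer Decoder]
  take Model:  [Decoder object] + [Model Decoder BaseModel object] + [Decoder object] + [Decoder]
  take Decoder:  [Decoder object] + [Decoder BaseModel object] + [Decoder object] + [Decoder]
  take BaseModel:  [object] + [BaseModel object] + [object]
  take object:  [object] + [object] + [object]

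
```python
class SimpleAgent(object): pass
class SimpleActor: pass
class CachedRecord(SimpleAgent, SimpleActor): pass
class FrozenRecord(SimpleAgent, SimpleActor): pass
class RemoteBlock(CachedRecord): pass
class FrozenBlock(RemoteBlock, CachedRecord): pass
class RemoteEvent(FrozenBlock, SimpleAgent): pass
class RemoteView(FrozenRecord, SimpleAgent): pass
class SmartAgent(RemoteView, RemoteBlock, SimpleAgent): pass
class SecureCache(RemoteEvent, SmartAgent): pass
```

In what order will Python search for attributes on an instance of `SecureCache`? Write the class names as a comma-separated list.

SecureCache, RemoteEvent, FrozenBlock, SmartAgent, RemoteView, FrozenRecord, RemoteBlock, CachedRecord, SimpleAgent, SimpleActor, object

L[SecureCache] = SecureCache + merge(L[RemoteEvent], L[SmartAgent], [RemoteEvent SmartAgent])
  take RemoteEvent:  [RemoteEvent FrozenBlock RemoteBlock CachedRecord SimpleAgent SimpleActor object] + [SmartAgent RemoteView FrozenRecord RemoteBlock CachedRecord SimpleAgent SimpleActor object] + [RemoteEvent SmartAgent]
  take FrozenBlock:  [FrozenBlock RemoteBlock CachedRecord SimpleAgent SimpleActor object] + [SmartAgent RemoteView FrozenRecord RemoteBlock CachedRecord SimpleAgent SimpleActor object] + [SmartAgent]
  take SmartAgent:  [RemoteBlock CachedRecord SimpleAgent SimpleActor object] + [SmartAgent RemoteView FrozenRecord RemoteBlock CachedRecord SimpleAgent SimpleActor object] + [SmartAgent]
  take RemoteView:  [RemoteBlock CachedRecord SimpleAgent SimpleActor object] + [RemoteView FrozenRecord RemoteBlock CachedRecord SimpleAgent SimpleActor object]
  take FrozenRecord:  [RemoteBlock CachedRecord SimpleAgent SimpleActor object] + [FrozenRecord RemoteBlock CachedRecord SimpleAgent SimpleActor object]
  take RemoteBlock:  [RemoteBlock CachedRecord SimpleAgent SimpleActor object] + [RemoteBlock CachedRecord SimpleAgent SimpleActor object]
  take CachedRecord:  [CachedRecord SimpleAgent SimpleActor object] + [CachedRecord SimpleAgent SimpleActor object]
  take SimpleAgent:  [SimpleAgent SimpleActor object] + [SimpleAgent SimpleActor object]
  take SimpleActor:  [SimpleActor object] + [SimpleActor object]
  take object:  [object] + [object]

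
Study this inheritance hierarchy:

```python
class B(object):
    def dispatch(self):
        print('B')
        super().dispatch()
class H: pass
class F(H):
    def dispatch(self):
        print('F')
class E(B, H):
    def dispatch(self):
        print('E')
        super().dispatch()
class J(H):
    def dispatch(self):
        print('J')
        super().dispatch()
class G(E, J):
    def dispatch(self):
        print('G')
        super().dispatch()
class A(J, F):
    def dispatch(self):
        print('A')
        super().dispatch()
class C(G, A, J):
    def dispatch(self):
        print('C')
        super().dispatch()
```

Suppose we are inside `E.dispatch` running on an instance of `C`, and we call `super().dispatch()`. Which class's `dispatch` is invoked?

L[C] = C + merge(L[G], L[A], L[J], [G A J])
  take G:  [G E B J H object] + [A J F H object] + [J H object] + [G A J]
  take E:  [E B J H object] + [A J F H object] + [J H object] + [A J]
  take B:  [B J H object] + [A J F H object] + [J H object] + [A J]
  take A:  [J H object] + [A J F H object] + [J H object] + [A J]
  take J:  [J H object] + [J F H object] + [J H object] + [J]
  take F:  [H object] + [F H object] + [H object]
  take H:  [H object] + [H object] + [H object]
  take object:  [object] + [object] + [object]
MRO: C G E B A J F H object
super() in E.dispatch on a C instance goes to the class after E in C's MRO: B.

B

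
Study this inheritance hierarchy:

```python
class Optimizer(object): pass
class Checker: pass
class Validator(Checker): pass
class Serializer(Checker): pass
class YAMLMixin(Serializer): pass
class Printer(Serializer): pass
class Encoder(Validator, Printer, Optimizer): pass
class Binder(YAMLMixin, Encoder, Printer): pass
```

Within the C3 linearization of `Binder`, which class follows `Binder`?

L[Binder] = Binder + merge(L[YAMLMixin], L[Encoder], L[Printer], [YAMLMixin Encoder Printer])
  take YAMLMixin:  [YAMLMixin Serializer Checker object] + [Encoder Validator Printer Serializer Checker Optimizer object] + [Printer Serializer Checker object] + [YAMLMixin Encoder Printer]
  take Encoder:  [Serializer Checker object] + [Encoder Validator Printer Serializer Checker Optimizer object] + [Printer Serializer Checker object] + [Encoder Printer]
  take Validator:  [Serializer Checker object] + [Validator Printer Serializer Checker Optimizer object] + [Printer Serializer Checker object] + [Printer]
  take Printer:  [Serializer Checker object] + [Printer Serializer Checker Optimizer object] + [Printer Serializer Checker object] + [Printer]
  take Serializer:  [Serializer Checker object] + [Serializer Checker Optimizer object] + [Serializer Checker object]
  take Checker:  [Checker object] + [Checker Optimizer object] + [Checker object]
  take Optimizer:  [object] + [Optimizer object] + [object]
  take object:  [object] + [object] + [object]
MRO: Binder YAMLMixin Encoder Validator Printer Serializer Checker Optimizer object
Binder is at position 0; next is YAMLMixin.

YAMLMixin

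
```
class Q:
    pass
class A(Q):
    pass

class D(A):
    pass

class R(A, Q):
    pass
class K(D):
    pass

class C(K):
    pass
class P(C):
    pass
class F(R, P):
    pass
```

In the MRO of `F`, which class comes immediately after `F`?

L[F] = F + merge(L[R], L[P], [R P])
  take R:  [R A Q object] + [P C K D A Q object] + [R P]
  take P:  [A Q object] + [P C K D A Q object] + [P]
  take C:  [A Q object] + [C K D A Q object]
  take K:  [A Q object] + [K D A Q object]
  take D:  [A Q object] + [D A Q object]
  take A:  [A Q object] + [A Q object]
  take Q:  [Q object] + [Q object]
  take object:  [object] + [object]
MRO: F R P C K D A Q object
F is at position 0; next is R.

R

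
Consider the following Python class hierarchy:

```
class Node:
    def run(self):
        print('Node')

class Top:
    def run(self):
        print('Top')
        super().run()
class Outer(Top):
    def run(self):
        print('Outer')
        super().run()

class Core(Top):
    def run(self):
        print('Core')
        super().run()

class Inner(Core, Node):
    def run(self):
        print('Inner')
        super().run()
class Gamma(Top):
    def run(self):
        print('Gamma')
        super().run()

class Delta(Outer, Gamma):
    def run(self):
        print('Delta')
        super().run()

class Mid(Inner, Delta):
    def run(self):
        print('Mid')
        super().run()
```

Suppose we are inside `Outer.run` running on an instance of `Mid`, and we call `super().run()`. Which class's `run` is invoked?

Gamma

L[Mid] = Mid + merge(L[Inner], L[Delta], [Inner Delta])
  take Inner:  [Inner Core Top Node object] + [Delta Outer Gamma Top object] + [Inner Delta]
  take Core:  [Core Top Node object] + [Delta Outer Gamma Top object] + [Delta]
  take Delta:  [Top Node object] + [Delta Outer Gamma Top object] + [Delta]
  take Outer:  [Top Node object] + [Outer Gamma Top object]
  take Gamma:  [Top Node object] + [Gamma Top object]
  take Top:  [Top Node object] + [Top object]
  take Node:  [Node object] + [object]
  take object:  [object] + [object]
MRO: Mid Inner Core Delta Outer Gamma Top Node object
super() in Outer.run on a Mid instance goes to the class after Outer in Mid's MRO: Gamma.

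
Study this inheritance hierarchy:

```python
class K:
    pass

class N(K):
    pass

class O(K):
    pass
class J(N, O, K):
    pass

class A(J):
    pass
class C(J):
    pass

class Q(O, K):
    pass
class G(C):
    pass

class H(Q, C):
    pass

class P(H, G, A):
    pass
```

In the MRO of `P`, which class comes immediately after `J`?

L[P] = P + merge(L[H], L[G], L[A], [H G A])
  take H:  [H Q C J N O K object] + [G C J N O K object] + [A J N O K object] + [H G A]
  take Q:  [Q C J N O K object] + [G C J N O K object] + [A J N O K object] + [G A]
  take G:  [C J N O K object] + [G C J N O K object] + [A J N O K object] + [G A]
  take C:  [C J N O K object] + [C J N O K object] + [A J N O K object] + [A]
  take A:  [J N O K object] + [J N O K object] + [A J N O K object] + [A]
  take J:  [J N O K object] + [J N O K object] + [J N O K object]
  take N:  [N O K object] + [N O K object] + [N O K object]
  take O:  [O K object] + [O K object] + [O K object]
  take K:  [K object] + [K object] + [K object]
  take object:  [object] + [object] + [object]
MRO: P H Q G C A J N O K object
J is at position 6; next is N.

N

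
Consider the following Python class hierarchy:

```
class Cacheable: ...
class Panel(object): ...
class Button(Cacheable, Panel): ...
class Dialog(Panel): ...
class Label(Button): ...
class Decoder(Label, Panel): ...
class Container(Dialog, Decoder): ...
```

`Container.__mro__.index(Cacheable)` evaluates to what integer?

5

L[Container] = Container + merge(L[Dialog], L[Decoder], [Dialog Decoder])
  take Dialog:  [Dialog Panel object] + [Decoder Label Button Cacheable Panel object] + [Dialog Decoder]
  take Decoder:  [Panel object] + [Decoder Label Button Cacheable Panel object] + [Decoder]
  take Label:  [Panel object] + [Label Button Cacheable Panel object]
  take Button:  [Panel object] + [Button Cacheable Panel object]
  take Cacheable:  [Panel object] + [Cacheable Panel object]
  take Panel:  [Panel object] + [Panel object]
  take object:  [object] + [object]
MRO: Container Dialog Decoder Label Button Cacheable Panel object
Cacheable sits at index 5.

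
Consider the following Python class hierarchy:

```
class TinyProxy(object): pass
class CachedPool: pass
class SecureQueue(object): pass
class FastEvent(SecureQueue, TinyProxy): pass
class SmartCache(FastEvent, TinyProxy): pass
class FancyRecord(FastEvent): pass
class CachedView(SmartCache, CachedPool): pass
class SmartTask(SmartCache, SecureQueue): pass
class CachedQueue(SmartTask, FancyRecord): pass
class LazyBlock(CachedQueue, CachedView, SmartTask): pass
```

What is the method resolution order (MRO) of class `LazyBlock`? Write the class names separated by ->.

L[LazyBlock] = LazyBlock + merge(L[CachedQueue], L[CachedView], L[SmartTask], [CachedQueue CachedView SmartTask])
  take CachedQueue:  [CachedQueue SmartTask SmartCache FancyRecord FastEvent SecureQueue TinyProxy object] + [CachedView SmartCache FastEvent SecureQueue TinyProxy CachedPool object] + [SmartTask SmartCache FastEvent SecureQueue TinyProxy object] + [CachedQueue CachedView SmartTask]
  take CachedView:  [SmartTask SmartCache FancyRecord FastEvent SecureQueue TinyProxy object] + [CachedView SmartCache FastEvent SecureQueue TinyProxy CachedPool object] + [SmartTask SmartCache FastEvent SecureQueue TinyProxy object] + [CachedView SmartTask]
  take SmartTask:  [SmartTask SmartCache FancyRecord FastEvent SecureQueue TinyProxy object] + [SmartCache FastEvent SecureQueue TinyProxy CachedPool object] + [SmartTask SmartCache FastEvent SecureQueue TinyProxy object] + [SmartTask]
  take SmartCache:  [SmartCache FancyRecord FastEvent SecureQueue TinyProxy object] + [SmartCache FastEvent SecureQueue TinyProxy CachedPool object] + [SmartCache FastEvent SecureQueue TinyProxy object]
  take FancyRecord:  [FancyRecord FastEvent SecureQueue TinyProxy object] + [FastEvent SecureQueue TinyProxy CachedPool object] + [FastEvent SecureQueue TinyProxy object]
  take FastEvent:  [FastEvent SecureQueue TinyProxy object] + [FastEvent SecureQueue TinyProxy CachedPool object] + [FastEvent SecureQueue TinyProxy object]
  take SecureQueue:  [SecureQueue TinyProxy object] + [SecureQueue TinyProxy CachedPool object] + [SecureQueue TinyProxy object]
  take TinyProxy:  [TinyProxy object] + [TinyProxy CachedPool object] + [TinyProxy object]
  take CachedPool:  [object] + [CachedPool object] + [object]
  take object:  [object] + [object] + [object]

LazyBlock -> CachedQueue -> CachedView -> SmartTask -> SmartCache -> FancyRecord -> FastEvent -> SecureQueue -> TinyProxy -> CachedPool -> object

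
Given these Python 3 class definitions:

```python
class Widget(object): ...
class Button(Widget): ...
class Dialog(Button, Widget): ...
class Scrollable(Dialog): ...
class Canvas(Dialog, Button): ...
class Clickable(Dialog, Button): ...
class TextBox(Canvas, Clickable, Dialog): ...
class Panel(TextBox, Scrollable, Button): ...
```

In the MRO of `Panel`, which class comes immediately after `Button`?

L[Panel] = Panel + merge(L[TextBox], L[Scrollable], L[Button], [TextBox Scrollable Button])
  take TextBox:  [TextBox Canvas Clickable Dialog Button Widget object] + [Scrollable Dialog Button Widget object] + [Button Widget object] + [TextBox Scrollable Button]
  take Canvas:  [Canvas Clickable Dialog Button Widget object] + [Scrollable Dialog Button Widget object] + [Button Widget object] + [Scrollable Button]
  take Clickable:  [Clickable Dialog Button Widget object] + [Scrollable Dialog Button Widget object] + [Button Widget object] + [Scrollable Button]
  take Scrollable:  [Dialog Button Widget object] + [Scrollable Dialog Button Widget object] + [Button Widget object] + [Scrollable Button]
  take Dialog:  [Dialog Button Widget object] + [Dialog Button Widget object] + [Button Widget object] + [Button]
  take Button:  [Button Widget object] + [Button Widget object] + [Button Widget object] + [Button]
  take Widget:  [Widget object] + [Widget object] + [Widget object]
  take object:  [object] + [object] + [object]
MRO: Panel TextBox Canvas Clickable Scrollable Dialog Button Widget object
Button is at position 6; next is Widget.

Widget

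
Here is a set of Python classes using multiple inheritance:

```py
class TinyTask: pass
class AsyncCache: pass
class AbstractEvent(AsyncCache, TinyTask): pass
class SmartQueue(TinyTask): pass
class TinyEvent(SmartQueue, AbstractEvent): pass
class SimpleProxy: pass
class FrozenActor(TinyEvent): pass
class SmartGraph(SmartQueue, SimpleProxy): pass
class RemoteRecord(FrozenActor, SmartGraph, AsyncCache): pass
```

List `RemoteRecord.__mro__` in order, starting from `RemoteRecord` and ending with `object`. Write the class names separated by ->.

RemoteRecord -> FrozenActor -> TinyEvent -> SmartGraph -> SmartQueue -> AbstractEvent -> AsyncCache -> TinyTask -> SimpleProxy -> object

L[RemoteRecord] = RemoteRecord + merge(L[FrozenActor], L[SmartGraph], L[AsyncCache], [FrozenActor SmartGraph AsyncCache])
  take FrozenActor:  [FrozenActor TinyEvent SmartQueue AbstractEvent AsyncCache TinyTask object] + [SmartGraph SmartQueue TinyTask SimpleProxy object] + [AsyncCache object] + [FrozenActor SmartGraph AsyncCache]
  take TinyEvent:  [TinyEvent SmartQueue AbstractEvent AsyncCache TinyTask object] + [SmartGraph SmartQueue TinyTask SimpleProxy object] + [AsyncCache object] + [SmartGraph AsyncCache]
  take SmartGraph:  [SmartQueue AbstractEvent AsyncCache TinyTask object] + [SmartGraph SmartQueue TinyTask SimpleProxy object] + [AsyncCache object] + [SmartGraph AsyncCache]
  take SmartQueue:  [SmartQueue AbstractEvent AsyncCache TinyTask object] + [SmartQueue TinyTask SimpleProxy object] + [AsyncCache object] + [AsyncCache]
  take AbstractEvent:  [AbstractEvent AsyncCache TinyTask object] + [TinyTask SimpleProxy object] + [AsyncCache object] + [AsyncCache]
  take AsyncCache:  [AsyncCache TinyTask object] + [TinyTask SimpleProxy object] + [AsyncCache object] + [AsyncCache]
  take TinyTask:  [TinyTask object] + [TinyTask SimpleProxy object] + [object]
  take SimpleProxy:  [object] + [SimpleProxy object] + [object]
  take object:  [object] + [object] + [object]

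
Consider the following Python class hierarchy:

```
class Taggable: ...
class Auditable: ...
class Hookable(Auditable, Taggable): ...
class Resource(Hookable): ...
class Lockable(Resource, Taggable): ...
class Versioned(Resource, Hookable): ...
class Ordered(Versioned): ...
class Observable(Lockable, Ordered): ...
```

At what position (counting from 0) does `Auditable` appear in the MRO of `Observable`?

6

L[Observable] = Observable + merge(L[Lockable], L[Ordered], [Lockable Ordered])
  take Lockable:  [Lockable Resource Hookable Auditable Taggable object] + [Ordered Versioned Resource Hookable Auditable Taggable object] + [Lockable Ordered]
  take Ordered:  [Resource Hookable Auditable Taggable object] + [Ordered Versioned Resource Hookable Auditable Taggable object] + [Ordered]
  take Versioned:  [Resource Hookable Auditable Taggable object] + [Versioned Resource Hookable Auditable Taggable object]
  take Resource:  [Resource Hookable Auditable Taggable object] + [Resource Hookable Auditable Taggable object]
  take Hookable:  [Hookable Auditable Taggable object] + [Hookable Auditable Taggable object]
  take Auditable:  [Auditable Taggable object] + [Auditable Taggable object]
  take Taggable:  [Taggable object] + [Taggable object]
  take object:  [object] + [object]
MRO: Observable Lockable Ordered Versioned Resource Hookable Auditable Taggable object
Auditable sits at index 6.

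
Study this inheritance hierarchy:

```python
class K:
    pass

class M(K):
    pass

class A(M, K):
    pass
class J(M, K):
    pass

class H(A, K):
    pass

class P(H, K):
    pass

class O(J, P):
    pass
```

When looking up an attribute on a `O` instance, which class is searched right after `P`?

L[O] = O + merge(L[J], L[P], [J P])
  take J:  [J M K object] + [P H A M K object] + [J P]
  take P:  [M K object] + [P H A M K object] + [P]
  take H:  [M K object] + [H A M K object]
  take A:  [M K object] + [A M K object]
  take M:  [M K object] + [M K object]
  take K:  [K object] + [K object]
  take object:  [object] + [object]
MRO: O J P H A M K object
P is at position 2; next is H.

H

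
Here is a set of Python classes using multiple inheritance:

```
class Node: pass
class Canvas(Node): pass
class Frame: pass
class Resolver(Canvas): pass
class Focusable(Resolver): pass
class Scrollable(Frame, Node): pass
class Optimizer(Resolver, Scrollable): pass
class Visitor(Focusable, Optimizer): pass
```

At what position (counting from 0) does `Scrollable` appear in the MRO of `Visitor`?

L[Visitor] = Visitor + merge(L[Focusable], L[Optimizer], [Focusable Optimizer])
  take Focusable:  [Focusable Resolver Canvas Node object] + [Optimizer Resolver Canvas Scrollable Frame Node object] + [Focusable Optimizer]
  take Optimizer:  [Resolver Canvas Node object] + [Optimizer Resolver Canvas Scrollable Frame Node object] + [Optimizer]
  take Resolver:  [Resolver Canvas Node object] + [Resolver Canvas Scrollable Frame Node object]
  take Canvas:  [Canvas Node object] + [Canvas Scrollable Frame Node object]
  take Scrollable:  [Node object] + [Scrollable Frame Node object]
  take Frame:  [Node object] + [Frame Node object]
  take Node:  [Node object] + [Node object]
  take object:  [object] + [object]
MRO: Visitor Focusable Optimizer Resolver Canvas Scrollable Frame Node object
Scrollable sits at index 5.

5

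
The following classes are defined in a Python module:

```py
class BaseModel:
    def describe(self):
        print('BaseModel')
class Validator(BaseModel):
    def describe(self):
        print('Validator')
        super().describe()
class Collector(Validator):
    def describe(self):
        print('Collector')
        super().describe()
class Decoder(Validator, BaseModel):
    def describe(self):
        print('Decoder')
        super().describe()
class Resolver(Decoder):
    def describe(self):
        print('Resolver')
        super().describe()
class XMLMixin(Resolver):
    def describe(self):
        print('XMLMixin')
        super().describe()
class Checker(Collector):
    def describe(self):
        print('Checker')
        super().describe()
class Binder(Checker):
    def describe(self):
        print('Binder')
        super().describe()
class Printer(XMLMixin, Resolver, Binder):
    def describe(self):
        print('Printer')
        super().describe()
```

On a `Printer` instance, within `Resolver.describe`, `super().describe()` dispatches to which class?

L[Printer] = Printer + merge(L[XMLMixin], L[Resolver], L[Binder], [XMLMixin Resolver Binder])
  take XMLMixin:  [XMLMixin Resolver Decoder Validator BaseModel object] + [Resolver Decoder Validator BaseModel object] + [Binder Checker Collector Validator BaseModel object] + [XMLMixin Resolver Binder]
  take Resolver:  [Resolver Decoder Validator BaseModel object] + [Resolver Decoder Validator BaseModel object] + [Binder Checker Collector Validator BaseModel object] + [Resolver Binder]
  take Decoder:  [Decoder Validator BaseModel object] + [Decoder Validator BaseModel object] + [Binder Checker Collector Validator BaseModel object] + [Binder]
  take Binder:  [Validator BaseModel object] + [Validator BaseModel object] + [Binder Checker Collector Validator BaseModel object] + [Binder]
  take Checker:  [Validator BaseModel object] + [Validator BaseModel object] + [Checker Collector Validator BaseModel object]
  take Collector:  [Validator BaseModel object] + [Validator BaseModel object] + [Collector Validator BaseModel object]
  take Validator:  [Validator BaseModel object] + [Validator BaseModel object] + [Validator BaseModel object]
  take BaseModel:  [BaseModel object] + [BaseModel object] + [BaseModel object]
  take object:  [object] + [object] + [object]
MRO: Printer XMLMixin Resolver Decoder Binder Checker Collector Validator BaseModel object
super() in Resolver.describe on a Printer instance goes to the class after Resolver in Printer's MRO: Decoder.

Decoder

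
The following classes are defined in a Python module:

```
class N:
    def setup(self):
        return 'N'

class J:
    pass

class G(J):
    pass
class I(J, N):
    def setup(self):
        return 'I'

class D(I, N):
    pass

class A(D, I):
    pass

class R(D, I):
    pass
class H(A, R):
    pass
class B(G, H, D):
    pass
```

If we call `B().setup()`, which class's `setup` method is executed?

I

L[B] = B + merge(L[G], L[H], L[D], [G H D])
  take G:  [G J object] + [H A R D I J N object] + [D I J N object] + [G H D]
  take H:  [J object] + [H A R D I J N object] + [D I J N object] + [H D]
  take A:  [J object] + [A R D I J N object] + [D I J N object] + [D]
  take R:  [J object] + [R D I J N object] + [D I J N object] + [D]
  take D:  [J object] + [D I J N object] + [D I J N object] + [D]
  take I:  [J object] + [I J N object] + [I J N object]
  take J:  [J object] + [J N object] + [J N object]
  take N:  [object] + [N object] + [N object]
  take object:  [object] + [object] + [object]
MRO: B G H A R D I J N object
setup is defined in: I, N. First along the MRO is I.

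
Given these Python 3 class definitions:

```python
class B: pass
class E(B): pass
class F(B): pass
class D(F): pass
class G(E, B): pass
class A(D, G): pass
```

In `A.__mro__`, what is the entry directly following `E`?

L[A] = A + merge(L[D], L[G], [D G])
  take D:  [D F B object] + [G E B object] + [D G]
  take F:  [F B object] + [G E B object] + [G]
  take G:  [B object] + [G E B object] + [G]
  take E:  [B object] + [E B object]
  take B:  [B object] + [B object]
  take object:  [object] + [object]
MRO: A D F G E B object
E is at position 4; next is B.

B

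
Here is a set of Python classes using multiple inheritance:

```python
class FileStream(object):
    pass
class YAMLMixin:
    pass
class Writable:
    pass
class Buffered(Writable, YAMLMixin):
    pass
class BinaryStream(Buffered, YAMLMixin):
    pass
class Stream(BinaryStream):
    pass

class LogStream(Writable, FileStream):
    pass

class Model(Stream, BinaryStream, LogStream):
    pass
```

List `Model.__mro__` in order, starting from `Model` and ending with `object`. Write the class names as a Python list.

[Model, Stream, BinaryStream, Buffered, LogStream, Writable, YAMLMixin, FileStream, object]

L[Model] = Model + merge(L[Stream], L[BinaryStream], L[LogStream], [Stream BinaryStream LogStream])
  take Stream:  [Stream BinaryStream Buffered Writable YAMLMixin object] + [BinaryStream Buffered Writable YAMLMixin object] + [LogStream Writable FileStream object] + [Stream BinaryStream LogStream]
  take BinaryStream:  [BinaryStream Buffered Writable YAMLMixin object] + [BinaryStream Buffered Writable YAMLMixin object] + [LogStream Writable FileStream object] + [BinaryStream LogStream]
  take Buffered:  [Buffered Writable YAMLMixin object] + [Buffered Writable YAMLMixin object] + [LogStream Writable FileStream object] + [LogStream]
  take LogStream:  [Writable YAMLMixin object] + [Writable YAMLMixin object] + [LogStream Writable FileStream object] + [LogStream]
  take Writable:  [Writable YAMLMixin object] + [Writable YAMLMixin object] + [Writable FileStream object]
  take YAMLMixin:  [YAMLMixin object] + [YAMLMixin object] + [FileStream object]
  take FileStream:  [object] + [object] + [FileStream object]
  take object:  [object] + [object] + [object]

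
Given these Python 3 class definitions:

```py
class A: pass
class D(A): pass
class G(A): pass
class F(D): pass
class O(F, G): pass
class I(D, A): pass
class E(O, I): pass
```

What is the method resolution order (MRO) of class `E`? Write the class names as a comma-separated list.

L[E] = E + merge(L[O], L[I], [O I])
  take O:  [O F D G A object] + [I D A object] + [O I]
  take F:  [F D G A object] + [I D A object] + [I]
  take I:  [D G A object] + [I D A object] + [I]
  take D:  [D G A object] + [D A object]
  take G:  [G A object] + [A object]
  take A:  [A object] + [A object]
  take object:  [object] + [object]

E, O, F, I, D, G, A, object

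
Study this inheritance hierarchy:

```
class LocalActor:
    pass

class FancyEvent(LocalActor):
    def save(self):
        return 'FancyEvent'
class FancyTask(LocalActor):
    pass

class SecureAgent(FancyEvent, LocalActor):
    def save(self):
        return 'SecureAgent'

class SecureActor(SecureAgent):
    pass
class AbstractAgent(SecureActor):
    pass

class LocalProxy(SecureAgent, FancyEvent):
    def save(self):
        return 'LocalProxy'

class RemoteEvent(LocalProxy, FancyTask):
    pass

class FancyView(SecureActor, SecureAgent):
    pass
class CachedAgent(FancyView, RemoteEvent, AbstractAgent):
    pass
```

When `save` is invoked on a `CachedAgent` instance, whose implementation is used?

L[CachedAgent] = CachedAgent + merge(L[FancyView], L[RemoteEvent], L[AbstractAgent], [FancyView RemoteEvent AbstractAgent])
  take FancyView:  [FancyView SecureActor SecureAgent FancyEvent LocalActor object] + [RemoteEvent LocalProxy SecureAgent FancyEvent FancyTask LocalActor object] + [AbstractAgent SecureActor SecureAgent FancyEvent LocalActor object] + [FancyView RemoteEvent AbstractAgent]
  take RemoteEvent:  [SecureActor SecureAgent FancyEvent LocalActor object] + [RemoteEvent LocalProxy SecureAgent FancyEvent FancyTask LocalActor object] + [AbstractAgent SecureActor SecureAgent FancyEvent LocalActor object] + [RemoteEvent AbstractAgent]
  take LocalProxy:  [SecureActor SecureAgent FancyEvent LocalActor object] + [LocalProxy SecureAgent FancyEvent FancyTask LocalActor object] + [AbstractAgent SecureActor SecureAgent FancyEvent LocalActor object] + [AbstractAgent]
  take AbstractAgent:  [SecureActor SecureAgent FancyEvent LocalActor object] + [SecureAgent FancyEvent FancyTask LocalActor object] + [AbstractAgent SecureActor SecureAgent FancyEvent LocalActor object] + [AbstractAgent]
  take SecureActor:  [SecureActor SecureAgent FancyEvent LocalActor object] + [SecureAgent FancyEvent FancyTask LocalActor object] + [SecureActor SecureAgent FancyEvent LocalActor object]
  take SecureAgent:  [SecureAgent FancyEvent LocalActor object] + [SecureAgent FancyEvent FancyTask LocalActor object] + [SecureAgent FancyEvent LocalActor object]
  take FancyEvent:  [FancyEvent LocalActor object] + [FancyEvent FancyTask LocalActor object] + [FancyEvent LocalActor object]
  take FancyTask:  [LocalActor object] + [FancyTask LocalActor object] + [LocalActor object]
  take LocalActor:  [LocalActor object] + [LocalActor object] + [LocalActor object]
  take object:  [object] + [object] + [object]
MRO: CachedAgent FancyView RemoteEvent LocalProxy AbstractAgent SecureActor SecureAgent FancyEvent FancyTask LocalActor object
save is defined in: FancyEvent, LocalProxy, SecureAgent. First along the MRO is LocalProxy.

LocalProxy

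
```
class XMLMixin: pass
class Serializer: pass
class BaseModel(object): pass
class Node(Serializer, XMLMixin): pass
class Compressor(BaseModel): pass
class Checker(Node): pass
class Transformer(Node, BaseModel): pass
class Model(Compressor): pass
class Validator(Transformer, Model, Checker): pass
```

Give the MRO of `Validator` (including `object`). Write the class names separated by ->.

Validator -> Transformer -> Model -> Compressor -> Checker -> Node -> Serializer -> XMLMixin -> BaseModel -> object

L[Validator] = Validator + merge(L[Transformer], L[Model], L[Checker], [Transformer Model Checker])
  take Transformer:  [Transformer Node Serializer XMLMixin BaseModel object] + [Model Compressor BaseModel object] + [Checker Node Serializer XMLMixin object] + [Transformer Model Checker]
  take Model:  [Node Serializer XMLMixin BaseModel object] + [Model Compressor BaseModel object] + [Checker Node Serializer XMLMixin object] + [Model Checker]
  take Compressor:  [Node Serializer XMLMixin BaseModel object] + [Compressor BaseModel object] + [Checker Node Serializer XMLMixin object] + [Checker]
  take Checker:  [Node Serializer XMLMixin BaseModel object] + [BaseModel object] + [Checker Node Serializer XMLMixin object] + [Checker]
  take Node:  [Node Serializer XMLMixin BaseModel object] + [BaseModel object] + [Node Serializer XMLMixin object]
  take Serializer:  [Serializer XMLMixin BaseModel object] + [BaseModel object] + [Serializer XMLMixin object]
  take XMLMixin:  [XMLMixin BaseModel object] + [BaseModel object] + [XMLMixin object]
  take BaseModel:  [BaseModel object] + [BaseModel object] + [object]
  take object:  [object] + [object] + [object]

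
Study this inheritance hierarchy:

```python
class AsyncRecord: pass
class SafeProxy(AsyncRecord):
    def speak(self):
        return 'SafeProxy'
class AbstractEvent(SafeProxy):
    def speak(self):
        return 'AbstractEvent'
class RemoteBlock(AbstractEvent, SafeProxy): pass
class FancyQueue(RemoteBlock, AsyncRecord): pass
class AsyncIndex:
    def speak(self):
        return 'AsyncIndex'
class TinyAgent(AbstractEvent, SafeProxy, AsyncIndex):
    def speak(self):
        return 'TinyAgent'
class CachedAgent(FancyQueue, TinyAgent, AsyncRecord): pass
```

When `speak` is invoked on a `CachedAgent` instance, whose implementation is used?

L[CachedAgent] = CachedAgent + merge(L[FancyQueue], L[TinyAgent], L[AsyncRecord], [FancyQueue TinyAgent AsyncRecord])
  take FancyQueue:  [FancyQueue RemoteBlock AbstractEvent SafeProxy AsyncRecord object] + [TinyAgent AbstractEvent SafeProxy AsyncRecord AsyncIndex object] + [AsyncRecord object] + [FancyQueue TinyAgent AsyncRecord]
  take RemoteBlock:  [RemoteBlock AbstractEvent SafeProxy AsyncRecord object] + [TinyAgent AbstractEvent SafeProxy AsyncRecord AsyncIndex object] + [AsyncRecord object] + [TinyAgent AsyncRecord]
  take TinyAgent:  [AbstractEvent SafeProxy AsyncRecord object] + [TinyAgent AbstractEvent SafeProxy AsyncRecord AsyncIndex object] + [AsyncRecord object] + [TinyAgent AsyncRecord]
  take AbstractEvent:  [AbstractEvent SafeProxy AsyncRecord object] + [AbstractEvent SafeProxy AsyncRecord AsyncIndex object] + [AsyncRecord object] + [AsyncRecord]
  take SafeProxy:  [SafeProxy AsyncRecord object] + [SafeProxy AsyncRecord AsyncIndex object] + [AsyncRecord object] + [AsyncRecord]
  take AsyncRecord:  [AsyncRecord object] + [AsyncRecord AsyncIndex object] + [AsyncRecord object] + [AsyncRecord]
  take AsyncIndex:  [object] + [AsyncIndex object] + [object]
  take object:  [object] + [object] + [object]
MRO: CachedAgent FancyQueue RemoteBlock TinyAgent AbstractEvent SafeProxy AsyncRecord AsyncIndex object
speak is defined in: AbstractEvent, AsyncIndex, SafeProxy, TinyAgent. First along the MRO is TinyAgent.

TinyAgent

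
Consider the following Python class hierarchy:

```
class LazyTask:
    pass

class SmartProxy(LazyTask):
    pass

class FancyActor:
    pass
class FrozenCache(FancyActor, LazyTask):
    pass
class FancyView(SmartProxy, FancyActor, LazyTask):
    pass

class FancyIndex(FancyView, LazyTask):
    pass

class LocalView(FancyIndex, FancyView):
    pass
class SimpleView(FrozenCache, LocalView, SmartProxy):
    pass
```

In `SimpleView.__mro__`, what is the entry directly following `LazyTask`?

object

L[SimpleView] = SimpleView + merge(L[FrozenCache], L[LocalView], L[SmartProxy], [FrozenCache LocalView SmartProxy])
  take FrozenCache:  [FrozenCache FancyActor LazyTask object] + [LocalView FancyIndex FancyView SmartProxy FancyActor LazyTask object] + [SmartProxy LazyTask object] + [FrozenCache LocalView SmartProxy]
  take LocalView:  [FancyActor LazyTask object] + [LocalView FancyIndex FancyView SmartProxy FancyActor LazyTask object] + [SmartProxy LazyTask object] + [LocalView SmartProxy]
  take FancyIndex:  [FancyActor LazyTask object] + [FancyIndex FancyView SmartProxy FancyActor LazyTask object] + [SmartProxy LazyTask object] + [SmartProxy]
  take FancyView:  [FancyActor LazyTask object] + [FancyView SmartProxy FancyActor LazyTask object] + [SmartProxy LazyTask object] + [SmartProxy]
  take SmartProxy:  [FancyActor LazyTask object] + [SmartProxy FancyActor LazyTask object] + [SmartProxy LazyTask object] + [SmartProxy]
  take FancyActor:  [FancyActor LazyTask object] + [FancyActor LazyTask object] + [LazyTask object]
  take LazyTask:  [LazyTask object] + [LazyTask object] + [LazyTask object]
  take object:  [object] + [object] + [object]
MRO: SimpleView FrozenCache LocalView FancyIndex FancyView SmartProxy FancyActor LazyTask object
LazyTask is at position 7; next is object.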